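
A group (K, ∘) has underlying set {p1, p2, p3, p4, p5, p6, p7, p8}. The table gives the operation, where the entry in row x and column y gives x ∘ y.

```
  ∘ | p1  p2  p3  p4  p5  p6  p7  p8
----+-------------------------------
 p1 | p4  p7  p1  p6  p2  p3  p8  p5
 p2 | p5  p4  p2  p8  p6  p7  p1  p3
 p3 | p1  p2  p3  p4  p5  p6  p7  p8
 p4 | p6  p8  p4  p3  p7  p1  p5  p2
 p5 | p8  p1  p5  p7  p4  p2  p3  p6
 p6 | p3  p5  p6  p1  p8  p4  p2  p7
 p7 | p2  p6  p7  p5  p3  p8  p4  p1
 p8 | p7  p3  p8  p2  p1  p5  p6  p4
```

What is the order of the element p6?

The identity element is p3 (its row matches the header).
p6^1 = p6
p6^2 = p6 ∘ p6 = p4
p6^3 = p4 ∘ p6 = p1
p6^4 = p1 ∘ p6 = p3
The first power of p6 equal to the identity is p6^4, so ord(p6) = 4.

4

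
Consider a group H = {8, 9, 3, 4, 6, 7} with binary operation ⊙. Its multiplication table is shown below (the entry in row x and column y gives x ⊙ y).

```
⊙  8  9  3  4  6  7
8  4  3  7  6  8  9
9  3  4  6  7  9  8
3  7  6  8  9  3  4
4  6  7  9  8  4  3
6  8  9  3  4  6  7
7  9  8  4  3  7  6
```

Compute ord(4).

3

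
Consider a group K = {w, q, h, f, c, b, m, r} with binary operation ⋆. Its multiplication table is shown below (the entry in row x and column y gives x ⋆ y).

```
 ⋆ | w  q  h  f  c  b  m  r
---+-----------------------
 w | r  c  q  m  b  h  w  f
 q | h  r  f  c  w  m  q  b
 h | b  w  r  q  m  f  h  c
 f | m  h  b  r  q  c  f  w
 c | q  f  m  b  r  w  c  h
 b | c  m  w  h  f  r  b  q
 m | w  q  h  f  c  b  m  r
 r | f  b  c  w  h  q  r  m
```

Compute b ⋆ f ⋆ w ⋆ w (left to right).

b ⋆ f = h
h ⋆ w = b
b ⋆ w = c

c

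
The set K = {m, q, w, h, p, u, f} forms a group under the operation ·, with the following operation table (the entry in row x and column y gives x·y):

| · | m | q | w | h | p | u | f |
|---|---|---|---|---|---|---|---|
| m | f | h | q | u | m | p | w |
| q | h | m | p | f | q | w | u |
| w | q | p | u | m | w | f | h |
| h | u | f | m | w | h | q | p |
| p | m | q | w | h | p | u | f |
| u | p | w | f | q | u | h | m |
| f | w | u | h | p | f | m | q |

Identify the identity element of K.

p

The identity e satisfies e·x = x for all x, so its row in the table reproduces the column headers.
Row p reads: m, q, w, h, p, u, f — exactly the header order. So p is the identity.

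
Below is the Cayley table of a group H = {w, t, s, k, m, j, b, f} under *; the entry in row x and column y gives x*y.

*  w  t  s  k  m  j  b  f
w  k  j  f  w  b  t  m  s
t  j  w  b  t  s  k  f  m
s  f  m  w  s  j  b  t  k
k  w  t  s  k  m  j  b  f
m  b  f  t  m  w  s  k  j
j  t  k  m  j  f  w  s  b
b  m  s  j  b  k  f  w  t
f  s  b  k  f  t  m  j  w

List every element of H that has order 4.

{b, f, j, m, s, t}

Identity is k. Compute the order of each non-identity element by repeated multiplication:
  w: w → k  (order 2)
  t: t → w → j → k  (order 4)
  s: s → w → f → k  (order 4)
  m: m → w → b → k  (order 4)
  j: j → w → t → k  (order 4)
  b: b → w → m → k  (order 4)
  f: f → w → s → k  (order 4)
Elements of order 4: {b, f, j, m, s, t}.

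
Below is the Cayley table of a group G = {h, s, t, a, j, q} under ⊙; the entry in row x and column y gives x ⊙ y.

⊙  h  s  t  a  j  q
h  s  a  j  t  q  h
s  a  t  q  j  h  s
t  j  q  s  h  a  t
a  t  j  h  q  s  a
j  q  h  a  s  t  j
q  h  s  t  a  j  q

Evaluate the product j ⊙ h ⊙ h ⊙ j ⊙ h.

h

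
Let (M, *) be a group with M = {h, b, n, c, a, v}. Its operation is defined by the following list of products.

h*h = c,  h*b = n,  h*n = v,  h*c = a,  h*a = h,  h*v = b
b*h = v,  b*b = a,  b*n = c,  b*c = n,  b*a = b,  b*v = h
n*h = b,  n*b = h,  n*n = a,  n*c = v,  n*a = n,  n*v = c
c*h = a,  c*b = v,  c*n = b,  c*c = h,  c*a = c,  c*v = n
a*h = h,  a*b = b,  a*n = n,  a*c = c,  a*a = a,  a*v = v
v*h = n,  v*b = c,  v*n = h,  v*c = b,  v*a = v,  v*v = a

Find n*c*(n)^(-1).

The identity is a. In row n, the entry a sits in column n, so n^(-1) = n.
n*c = v
v*n = h

h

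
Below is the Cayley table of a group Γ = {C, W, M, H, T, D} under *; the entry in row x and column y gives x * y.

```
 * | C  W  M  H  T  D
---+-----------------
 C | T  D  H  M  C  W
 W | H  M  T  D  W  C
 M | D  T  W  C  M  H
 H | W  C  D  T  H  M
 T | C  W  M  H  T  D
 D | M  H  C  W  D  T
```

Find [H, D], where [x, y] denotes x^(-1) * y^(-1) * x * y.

Identity is T; from the table H^(-1) = H and D^(-1) = D.
H * D = M
M * H = C
C * D = W
(Structurally, Γ here is isomorphic to the symmetric group S_3.)

W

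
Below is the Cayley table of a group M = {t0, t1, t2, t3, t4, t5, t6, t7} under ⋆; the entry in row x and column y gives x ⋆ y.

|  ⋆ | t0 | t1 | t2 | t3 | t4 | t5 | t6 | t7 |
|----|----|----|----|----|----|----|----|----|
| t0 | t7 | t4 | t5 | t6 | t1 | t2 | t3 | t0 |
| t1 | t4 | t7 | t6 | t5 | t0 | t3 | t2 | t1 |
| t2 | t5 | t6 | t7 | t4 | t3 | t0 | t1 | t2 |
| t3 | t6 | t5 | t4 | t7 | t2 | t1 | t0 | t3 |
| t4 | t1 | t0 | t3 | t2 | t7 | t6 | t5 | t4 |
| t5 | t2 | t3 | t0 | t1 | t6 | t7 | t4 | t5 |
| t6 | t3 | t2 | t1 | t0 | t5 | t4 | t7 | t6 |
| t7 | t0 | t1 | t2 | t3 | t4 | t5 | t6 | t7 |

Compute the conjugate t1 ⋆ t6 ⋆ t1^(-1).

t6

The identity is t7. In row t1, the entry t7 sits in column t1, so t1^(-1) = t1.
t1 ⋆ t6 = t2
t2 ⋆ t1 = t6
(Structurally, M here is isomorphic to the elementary abelian group (Z_2)^3.)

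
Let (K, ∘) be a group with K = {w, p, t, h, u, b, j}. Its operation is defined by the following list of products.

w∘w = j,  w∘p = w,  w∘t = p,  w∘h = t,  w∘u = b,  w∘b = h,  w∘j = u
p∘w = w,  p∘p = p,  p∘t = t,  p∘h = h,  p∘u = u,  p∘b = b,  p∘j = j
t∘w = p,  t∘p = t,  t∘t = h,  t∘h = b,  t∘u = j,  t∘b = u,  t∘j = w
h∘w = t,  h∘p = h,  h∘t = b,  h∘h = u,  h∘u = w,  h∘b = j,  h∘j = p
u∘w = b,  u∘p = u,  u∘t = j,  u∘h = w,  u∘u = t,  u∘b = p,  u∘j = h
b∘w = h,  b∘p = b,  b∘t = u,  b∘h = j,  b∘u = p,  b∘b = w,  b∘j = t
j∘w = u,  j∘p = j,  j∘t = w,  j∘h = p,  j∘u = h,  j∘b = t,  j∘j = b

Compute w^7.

p

w^1 = w
w^2 = w ∘ w = j
w^3 = j ∘ w = u
w^4 = u ∘ w = b
w^5 = b ∘ w = h
w^6 = h ∘ w = t
w^7 = t ∘ w = p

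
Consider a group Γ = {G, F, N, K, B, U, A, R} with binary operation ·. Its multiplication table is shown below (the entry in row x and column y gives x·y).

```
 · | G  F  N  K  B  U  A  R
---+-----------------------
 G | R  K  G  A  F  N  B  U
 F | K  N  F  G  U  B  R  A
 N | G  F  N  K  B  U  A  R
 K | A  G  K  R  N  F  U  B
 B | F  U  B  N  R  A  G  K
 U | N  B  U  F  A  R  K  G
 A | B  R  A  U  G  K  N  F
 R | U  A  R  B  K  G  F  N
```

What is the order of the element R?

2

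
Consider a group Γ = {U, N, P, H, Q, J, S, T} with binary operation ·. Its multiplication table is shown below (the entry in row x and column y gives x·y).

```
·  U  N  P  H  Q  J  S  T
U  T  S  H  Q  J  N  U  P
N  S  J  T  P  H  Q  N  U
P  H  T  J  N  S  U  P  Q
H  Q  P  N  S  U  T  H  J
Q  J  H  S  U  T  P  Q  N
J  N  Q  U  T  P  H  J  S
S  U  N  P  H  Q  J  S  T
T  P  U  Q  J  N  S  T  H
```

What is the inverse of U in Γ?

N

First locate the identity: row S matches the header, so S is the identity.
Scan row U for S: U·N = S. Hence U^(-1) = N.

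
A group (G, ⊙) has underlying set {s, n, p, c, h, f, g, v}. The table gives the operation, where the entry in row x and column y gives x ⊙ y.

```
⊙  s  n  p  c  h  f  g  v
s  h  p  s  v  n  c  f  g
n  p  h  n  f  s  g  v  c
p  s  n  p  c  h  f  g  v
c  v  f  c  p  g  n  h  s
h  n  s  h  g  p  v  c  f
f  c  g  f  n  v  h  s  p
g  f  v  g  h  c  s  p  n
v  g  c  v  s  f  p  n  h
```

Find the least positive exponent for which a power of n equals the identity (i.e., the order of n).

4

The identity element is p (its row matches the header).
n^1 = n
n^2 = n ⊙ n = h
n^3 = h ⊙ n = s
n^4 = s ⊙ n = p
The first power of n equal to the identity is n^4, so ord(n) = 4.
(Structurally, G here is isomorphic to Z_2 x Z_4.)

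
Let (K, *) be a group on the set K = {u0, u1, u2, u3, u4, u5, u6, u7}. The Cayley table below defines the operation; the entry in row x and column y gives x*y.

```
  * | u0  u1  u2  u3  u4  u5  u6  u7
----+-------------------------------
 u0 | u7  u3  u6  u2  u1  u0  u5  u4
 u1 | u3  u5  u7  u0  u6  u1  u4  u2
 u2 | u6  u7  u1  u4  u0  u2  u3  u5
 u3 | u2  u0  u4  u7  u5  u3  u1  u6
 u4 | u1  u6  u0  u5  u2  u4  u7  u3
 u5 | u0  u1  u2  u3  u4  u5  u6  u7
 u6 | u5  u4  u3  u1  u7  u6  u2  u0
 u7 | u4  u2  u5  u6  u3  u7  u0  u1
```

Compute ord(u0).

8

The identity element is u5 (its row matches the header).
u0^1 = u0
u0^2 = u0*u0 = u7
u0^3 = u7*u0 = u4
u0^4 = u4*u0 = u1
u0^5 = u1*u0 = u3
u0^6 = u3*u0 = u2
u0^7 = u2*u0 = u6
u0^8 = u6*u0 = u5
The first power of u0 equal to the identity is u0^8, so ord(u0) = 8.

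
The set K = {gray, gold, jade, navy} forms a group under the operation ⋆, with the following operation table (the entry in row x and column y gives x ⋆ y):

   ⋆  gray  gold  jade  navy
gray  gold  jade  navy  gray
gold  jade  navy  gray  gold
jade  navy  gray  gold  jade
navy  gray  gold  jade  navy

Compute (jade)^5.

jade

jade^1 = jade
jade^2 = jade ⋆ jade = gold
jade^3 = gold ⋆ jade = gray
jade^4 = gray ⋆ jade = navy
jade^5 = navy ⋆ jade = jade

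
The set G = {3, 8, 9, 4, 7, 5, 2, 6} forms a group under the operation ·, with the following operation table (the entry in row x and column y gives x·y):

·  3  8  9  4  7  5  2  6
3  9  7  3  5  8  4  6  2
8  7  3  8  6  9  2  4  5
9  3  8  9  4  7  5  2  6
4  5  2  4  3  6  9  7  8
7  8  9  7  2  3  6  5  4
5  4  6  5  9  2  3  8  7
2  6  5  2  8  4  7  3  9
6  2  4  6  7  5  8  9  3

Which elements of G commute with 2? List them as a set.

{2, 3, 6, 9}

Compare row 2 with column 2 entry by entry.
3·2 = 6 = 2·3, so 3 commutes with 2.
5·2 = 8 but 2·5 = 7, so 5 does not.
Collecting the elements that commute with 2: C(2) = {2, 3, 6, 9}.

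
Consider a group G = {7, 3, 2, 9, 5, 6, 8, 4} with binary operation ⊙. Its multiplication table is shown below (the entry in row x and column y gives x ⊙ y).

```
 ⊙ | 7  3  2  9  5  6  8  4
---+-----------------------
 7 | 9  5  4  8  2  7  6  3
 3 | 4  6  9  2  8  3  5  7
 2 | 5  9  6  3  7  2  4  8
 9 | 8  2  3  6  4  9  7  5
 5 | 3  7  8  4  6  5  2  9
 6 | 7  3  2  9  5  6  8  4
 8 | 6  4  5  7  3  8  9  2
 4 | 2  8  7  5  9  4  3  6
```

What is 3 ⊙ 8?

5

Read row 3, column 8: 3 ⊙ 8 = 5.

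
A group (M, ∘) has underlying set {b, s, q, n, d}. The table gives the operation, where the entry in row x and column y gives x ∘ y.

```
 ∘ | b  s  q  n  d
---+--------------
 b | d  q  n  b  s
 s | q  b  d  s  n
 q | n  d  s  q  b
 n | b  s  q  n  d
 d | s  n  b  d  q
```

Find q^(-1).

First locate the identity: row n matches the header, so n is the identity.
Scan row q for n: q ∘ b = n. Hence q^(-1) = b.

b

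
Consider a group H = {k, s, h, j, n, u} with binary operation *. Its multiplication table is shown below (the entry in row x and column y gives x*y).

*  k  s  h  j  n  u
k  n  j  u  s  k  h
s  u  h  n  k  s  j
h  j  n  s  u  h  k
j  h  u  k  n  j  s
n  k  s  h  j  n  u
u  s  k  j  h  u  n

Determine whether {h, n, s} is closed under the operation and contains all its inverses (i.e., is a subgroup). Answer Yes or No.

{h, n, s} contains the identity n.
Checking products: every product of two elements of {h, n, s} (read from the table) lies in {h, n, s}, so the set is closed.
In a finite group, a nonempty closed subset is a subgroup. So {h, n, s} ≤ H.
(Structurally, H here is isomorphic to the symmetric group S_3.)

Yes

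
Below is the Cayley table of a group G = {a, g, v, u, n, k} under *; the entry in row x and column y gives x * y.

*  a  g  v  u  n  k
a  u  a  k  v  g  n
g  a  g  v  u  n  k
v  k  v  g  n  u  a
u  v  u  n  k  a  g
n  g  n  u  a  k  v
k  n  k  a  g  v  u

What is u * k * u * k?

u * k = g
g * u = u
u * k = g

g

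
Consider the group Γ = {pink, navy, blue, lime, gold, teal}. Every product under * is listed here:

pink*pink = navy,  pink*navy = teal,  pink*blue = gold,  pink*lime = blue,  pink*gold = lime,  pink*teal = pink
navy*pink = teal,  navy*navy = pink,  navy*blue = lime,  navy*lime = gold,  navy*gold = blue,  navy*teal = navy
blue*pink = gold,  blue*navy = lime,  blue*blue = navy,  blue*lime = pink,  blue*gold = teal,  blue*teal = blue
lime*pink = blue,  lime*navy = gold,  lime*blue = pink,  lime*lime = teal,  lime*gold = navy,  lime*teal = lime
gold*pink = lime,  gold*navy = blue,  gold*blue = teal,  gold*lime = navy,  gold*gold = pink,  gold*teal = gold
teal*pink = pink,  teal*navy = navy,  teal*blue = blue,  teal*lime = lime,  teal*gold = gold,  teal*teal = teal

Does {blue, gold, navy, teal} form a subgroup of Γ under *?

gold*gold = pink, which is not in {blue, gold, navy, teal}.
The subset is not closed under *, so it is not a subgroup.

No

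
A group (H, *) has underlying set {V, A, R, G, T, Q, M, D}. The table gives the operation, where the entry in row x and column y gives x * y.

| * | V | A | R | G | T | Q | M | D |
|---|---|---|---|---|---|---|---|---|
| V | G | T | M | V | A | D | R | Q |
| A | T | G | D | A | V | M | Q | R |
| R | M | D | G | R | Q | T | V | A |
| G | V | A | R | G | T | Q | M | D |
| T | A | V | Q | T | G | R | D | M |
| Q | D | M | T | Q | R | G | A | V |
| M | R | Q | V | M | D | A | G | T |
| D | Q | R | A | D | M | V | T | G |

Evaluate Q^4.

Q^1 = Q
Q^2 = Q * Q = G
Q^3 = G * Q = Q
Q^4 = Q * Q = G

G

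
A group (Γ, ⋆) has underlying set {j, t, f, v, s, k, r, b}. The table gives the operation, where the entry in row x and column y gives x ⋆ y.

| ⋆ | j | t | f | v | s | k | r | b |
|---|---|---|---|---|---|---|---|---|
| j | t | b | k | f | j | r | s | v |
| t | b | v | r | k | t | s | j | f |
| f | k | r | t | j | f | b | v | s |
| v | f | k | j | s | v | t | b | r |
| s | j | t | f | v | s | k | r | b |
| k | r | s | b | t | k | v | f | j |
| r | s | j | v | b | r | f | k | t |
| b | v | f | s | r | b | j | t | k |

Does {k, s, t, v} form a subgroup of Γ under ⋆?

{k, s, t, v} contains the identity s.
Checking products: every product of two elements of {k, s, t, v} (read from the table) lies in {k, s, t, v}, so the set is closed.
In a finite group, a nonempty closed subset is a subgroup. So {k, s, t, v} ≤ Γ.
(Structurally, Γ here is isomorphic to the cyclic group Z_8.)

Yes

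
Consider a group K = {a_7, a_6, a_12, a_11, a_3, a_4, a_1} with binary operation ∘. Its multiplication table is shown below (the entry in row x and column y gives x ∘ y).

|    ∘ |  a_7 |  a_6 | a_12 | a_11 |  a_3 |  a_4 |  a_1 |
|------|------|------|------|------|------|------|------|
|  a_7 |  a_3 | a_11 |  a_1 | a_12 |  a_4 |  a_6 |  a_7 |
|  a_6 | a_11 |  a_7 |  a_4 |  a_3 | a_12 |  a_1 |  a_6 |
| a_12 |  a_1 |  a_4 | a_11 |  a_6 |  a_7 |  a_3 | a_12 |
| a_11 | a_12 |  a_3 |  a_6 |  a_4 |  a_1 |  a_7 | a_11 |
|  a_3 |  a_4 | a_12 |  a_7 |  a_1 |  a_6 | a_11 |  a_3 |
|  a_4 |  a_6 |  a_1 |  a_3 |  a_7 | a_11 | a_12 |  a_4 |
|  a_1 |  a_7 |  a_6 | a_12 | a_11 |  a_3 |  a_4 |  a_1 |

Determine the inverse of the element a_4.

a_6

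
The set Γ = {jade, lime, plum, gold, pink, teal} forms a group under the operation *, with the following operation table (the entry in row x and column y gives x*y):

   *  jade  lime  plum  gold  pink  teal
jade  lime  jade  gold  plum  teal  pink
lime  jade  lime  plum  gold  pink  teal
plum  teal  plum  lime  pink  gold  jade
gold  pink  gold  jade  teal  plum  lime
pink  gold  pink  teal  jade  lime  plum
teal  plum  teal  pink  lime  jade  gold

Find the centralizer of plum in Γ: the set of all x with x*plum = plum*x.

{lime, plum}

Compare row plum with column plum entry by entry.
pink*plum = teal but plum*pink = gold, so pink does not.
Collecting the elements that commute with plum: C(plum) = {lime, plum}.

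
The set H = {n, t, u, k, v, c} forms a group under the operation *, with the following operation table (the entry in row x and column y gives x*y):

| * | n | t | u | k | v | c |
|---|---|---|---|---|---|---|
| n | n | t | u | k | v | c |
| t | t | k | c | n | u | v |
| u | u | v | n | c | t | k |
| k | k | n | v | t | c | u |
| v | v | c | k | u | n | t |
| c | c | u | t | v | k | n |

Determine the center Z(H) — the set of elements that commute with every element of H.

{n}

An element z is central iff its row equals its column in the table.
For u: u*k = c ≠ v = k*u, so u ∉ Z.
Checking each element this way leaves Z(H) = {n}.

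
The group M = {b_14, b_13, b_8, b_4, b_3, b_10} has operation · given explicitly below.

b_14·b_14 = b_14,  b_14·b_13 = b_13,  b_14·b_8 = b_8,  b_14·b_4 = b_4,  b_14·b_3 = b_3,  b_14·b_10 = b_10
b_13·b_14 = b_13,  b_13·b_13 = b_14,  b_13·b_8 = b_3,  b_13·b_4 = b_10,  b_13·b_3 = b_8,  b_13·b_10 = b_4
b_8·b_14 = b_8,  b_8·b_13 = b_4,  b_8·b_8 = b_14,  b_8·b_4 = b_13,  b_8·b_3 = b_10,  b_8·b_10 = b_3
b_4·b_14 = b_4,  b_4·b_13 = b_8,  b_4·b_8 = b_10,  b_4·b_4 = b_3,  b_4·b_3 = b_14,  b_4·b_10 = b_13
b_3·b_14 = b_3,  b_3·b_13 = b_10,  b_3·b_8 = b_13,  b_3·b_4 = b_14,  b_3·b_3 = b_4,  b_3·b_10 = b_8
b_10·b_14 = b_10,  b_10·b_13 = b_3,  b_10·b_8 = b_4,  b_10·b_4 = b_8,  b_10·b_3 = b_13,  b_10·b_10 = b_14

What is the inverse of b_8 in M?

First locate the identity: row b_14 matches the header, so b_14 is the identity.
Scan row b_8 for b_14: b_8·b_8 = b_14. Hence b_8^(-1) = b_8.

b_8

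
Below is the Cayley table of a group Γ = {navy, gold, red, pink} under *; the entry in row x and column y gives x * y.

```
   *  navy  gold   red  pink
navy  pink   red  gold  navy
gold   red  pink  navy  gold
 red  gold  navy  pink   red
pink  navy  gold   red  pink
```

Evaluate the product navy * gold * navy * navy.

navy * gold = red
red * navy = gold
gold * navy = red

red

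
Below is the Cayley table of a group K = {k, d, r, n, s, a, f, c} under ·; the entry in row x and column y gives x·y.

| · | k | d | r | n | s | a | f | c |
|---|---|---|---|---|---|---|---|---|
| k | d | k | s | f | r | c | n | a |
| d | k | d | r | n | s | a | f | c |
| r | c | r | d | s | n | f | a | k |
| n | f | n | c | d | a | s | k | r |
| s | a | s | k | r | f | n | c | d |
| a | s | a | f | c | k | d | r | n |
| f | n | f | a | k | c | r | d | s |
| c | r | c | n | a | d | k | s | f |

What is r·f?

a

Read row r, column f: r·f = a.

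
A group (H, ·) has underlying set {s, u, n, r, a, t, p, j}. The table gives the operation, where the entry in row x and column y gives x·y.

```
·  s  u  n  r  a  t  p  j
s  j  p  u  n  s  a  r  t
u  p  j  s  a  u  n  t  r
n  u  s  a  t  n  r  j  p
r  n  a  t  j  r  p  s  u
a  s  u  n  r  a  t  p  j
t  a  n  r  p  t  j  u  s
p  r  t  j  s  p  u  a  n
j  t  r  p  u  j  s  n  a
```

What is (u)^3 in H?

u^1 = u
u^2 = u·u = j
u^3 = j·u = r
(Structurally, H here is isomorphic to Z_2 x Z_4.)

r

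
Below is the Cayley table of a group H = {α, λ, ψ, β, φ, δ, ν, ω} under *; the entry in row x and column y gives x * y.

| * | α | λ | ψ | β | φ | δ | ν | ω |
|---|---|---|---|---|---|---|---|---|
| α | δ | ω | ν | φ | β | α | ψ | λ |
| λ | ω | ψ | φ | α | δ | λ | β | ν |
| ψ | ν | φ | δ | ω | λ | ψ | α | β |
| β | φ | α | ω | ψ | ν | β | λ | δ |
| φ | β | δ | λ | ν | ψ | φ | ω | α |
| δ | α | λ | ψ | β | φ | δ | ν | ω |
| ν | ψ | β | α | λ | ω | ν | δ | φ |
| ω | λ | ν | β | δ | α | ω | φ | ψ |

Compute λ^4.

λ^1 = λ
λ^2 = λ * λ = ψ
λ^3 = ψ * λ = φ
λ^4 = φ * λ = δ

δ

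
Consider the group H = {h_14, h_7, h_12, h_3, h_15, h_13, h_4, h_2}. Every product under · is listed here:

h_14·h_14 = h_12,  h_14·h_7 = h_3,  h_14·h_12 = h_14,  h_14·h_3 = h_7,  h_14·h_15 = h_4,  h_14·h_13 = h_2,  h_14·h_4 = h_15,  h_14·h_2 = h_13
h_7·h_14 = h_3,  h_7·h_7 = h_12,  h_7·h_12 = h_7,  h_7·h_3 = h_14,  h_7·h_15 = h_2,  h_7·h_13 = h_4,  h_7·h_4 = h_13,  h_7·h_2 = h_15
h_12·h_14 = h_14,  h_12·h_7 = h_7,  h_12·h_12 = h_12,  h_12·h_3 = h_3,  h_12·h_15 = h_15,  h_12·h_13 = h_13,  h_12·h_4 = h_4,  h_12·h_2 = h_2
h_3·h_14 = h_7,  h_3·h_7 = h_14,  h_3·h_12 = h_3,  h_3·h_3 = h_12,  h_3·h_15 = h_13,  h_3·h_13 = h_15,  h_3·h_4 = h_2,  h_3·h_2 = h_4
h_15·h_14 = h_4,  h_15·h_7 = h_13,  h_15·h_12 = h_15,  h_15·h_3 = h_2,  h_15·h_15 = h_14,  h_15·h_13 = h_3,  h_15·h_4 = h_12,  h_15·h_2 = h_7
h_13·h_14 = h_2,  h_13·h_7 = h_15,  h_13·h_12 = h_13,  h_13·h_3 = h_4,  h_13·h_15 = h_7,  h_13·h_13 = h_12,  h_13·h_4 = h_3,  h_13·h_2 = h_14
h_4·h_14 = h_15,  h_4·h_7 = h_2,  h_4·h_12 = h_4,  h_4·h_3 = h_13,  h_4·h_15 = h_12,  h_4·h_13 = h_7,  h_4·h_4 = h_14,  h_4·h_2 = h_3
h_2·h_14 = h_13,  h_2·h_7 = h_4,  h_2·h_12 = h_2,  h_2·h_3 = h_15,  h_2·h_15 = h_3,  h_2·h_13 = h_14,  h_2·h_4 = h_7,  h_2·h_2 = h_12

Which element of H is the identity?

The identity e satisfies e·x = x for all x, so its row in the table reproduces the column headers.
Row h_12 reads: h_14, h_7, h_12, h_3, h_15, h_13, h_4, h_2 — exactly the header order. So h_12 is the identity.

h_12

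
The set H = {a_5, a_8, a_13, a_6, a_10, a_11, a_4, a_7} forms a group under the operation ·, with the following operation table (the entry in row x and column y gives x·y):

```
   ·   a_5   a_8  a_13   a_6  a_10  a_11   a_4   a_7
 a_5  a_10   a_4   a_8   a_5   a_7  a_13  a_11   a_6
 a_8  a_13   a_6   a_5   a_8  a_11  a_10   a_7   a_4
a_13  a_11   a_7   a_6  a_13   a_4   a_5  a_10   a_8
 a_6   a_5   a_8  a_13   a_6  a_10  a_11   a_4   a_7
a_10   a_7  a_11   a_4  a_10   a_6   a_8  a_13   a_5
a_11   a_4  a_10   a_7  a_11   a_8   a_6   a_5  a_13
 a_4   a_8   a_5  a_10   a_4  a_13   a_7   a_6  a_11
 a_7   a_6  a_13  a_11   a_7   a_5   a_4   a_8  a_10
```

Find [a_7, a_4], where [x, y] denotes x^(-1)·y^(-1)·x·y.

a_10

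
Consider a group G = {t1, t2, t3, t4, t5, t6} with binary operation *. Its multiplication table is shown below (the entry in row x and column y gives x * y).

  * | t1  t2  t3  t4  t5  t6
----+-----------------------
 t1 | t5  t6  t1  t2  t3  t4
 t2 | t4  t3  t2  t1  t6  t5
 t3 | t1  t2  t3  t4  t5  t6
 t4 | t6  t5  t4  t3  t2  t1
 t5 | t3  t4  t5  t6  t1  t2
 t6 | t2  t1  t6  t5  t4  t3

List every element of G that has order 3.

{t1, t5}

Identity is t3. Compute the order of each non-identity element by repeated multiplication:
  t1: t1 → t5 → t3  (order 3)
  t2: t2 → t3  (order 2)
  t4: t4 → t3  (order 2)
  t5: t5 → t1 → t3  (order 3)
  t6: t6 → t3  (order 2)
Elements of order 3: {t1, t5}.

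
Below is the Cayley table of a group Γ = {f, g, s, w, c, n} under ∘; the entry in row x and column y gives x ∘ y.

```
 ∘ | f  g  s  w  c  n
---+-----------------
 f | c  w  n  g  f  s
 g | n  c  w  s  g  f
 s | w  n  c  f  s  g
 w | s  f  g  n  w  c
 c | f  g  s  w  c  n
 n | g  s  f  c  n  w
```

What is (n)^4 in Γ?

n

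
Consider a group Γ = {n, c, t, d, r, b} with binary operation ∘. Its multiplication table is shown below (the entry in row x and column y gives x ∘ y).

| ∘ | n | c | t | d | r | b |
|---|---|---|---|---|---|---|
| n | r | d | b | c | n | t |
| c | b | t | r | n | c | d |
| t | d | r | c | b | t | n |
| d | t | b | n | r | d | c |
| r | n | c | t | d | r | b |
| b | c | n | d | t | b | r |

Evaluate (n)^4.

n^1 = n
n^2 = n ∘ n = r
n^3 = r ∘ n = n
n^4 = n ∘ n = r

r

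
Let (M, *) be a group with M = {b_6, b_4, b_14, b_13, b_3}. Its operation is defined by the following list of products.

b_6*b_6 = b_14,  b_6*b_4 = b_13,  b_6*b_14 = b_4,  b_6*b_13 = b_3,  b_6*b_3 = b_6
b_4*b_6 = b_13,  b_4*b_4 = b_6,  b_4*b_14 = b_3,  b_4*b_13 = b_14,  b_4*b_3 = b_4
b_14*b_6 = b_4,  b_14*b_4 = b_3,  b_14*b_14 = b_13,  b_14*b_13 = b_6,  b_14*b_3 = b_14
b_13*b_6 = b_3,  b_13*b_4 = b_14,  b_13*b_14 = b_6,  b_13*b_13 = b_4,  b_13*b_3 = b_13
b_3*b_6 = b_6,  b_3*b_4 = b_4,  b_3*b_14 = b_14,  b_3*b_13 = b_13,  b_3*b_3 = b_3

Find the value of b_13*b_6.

Read row b_13, column b_6: b_13*b_6 = b_3.
(Structurally, M here is isomorphic to the cyclic group Z_5.)

b_3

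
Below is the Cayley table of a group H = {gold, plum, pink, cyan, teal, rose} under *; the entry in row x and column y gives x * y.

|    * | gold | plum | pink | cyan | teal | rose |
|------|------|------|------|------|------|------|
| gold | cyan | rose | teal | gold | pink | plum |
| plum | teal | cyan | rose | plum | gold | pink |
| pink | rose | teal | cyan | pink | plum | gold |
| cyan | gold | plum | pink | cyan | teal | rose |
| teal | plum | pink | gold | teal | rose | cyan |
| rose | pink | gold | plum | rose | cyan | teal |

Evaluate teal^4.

teal^1 = teal
teal^2 = teal * teal = rose
teal^3 = rose * teal = cyan
teal^4 = cyan * teal = teal
(Structurally, H here is isomorphic to the symmetric group S_3.)

teal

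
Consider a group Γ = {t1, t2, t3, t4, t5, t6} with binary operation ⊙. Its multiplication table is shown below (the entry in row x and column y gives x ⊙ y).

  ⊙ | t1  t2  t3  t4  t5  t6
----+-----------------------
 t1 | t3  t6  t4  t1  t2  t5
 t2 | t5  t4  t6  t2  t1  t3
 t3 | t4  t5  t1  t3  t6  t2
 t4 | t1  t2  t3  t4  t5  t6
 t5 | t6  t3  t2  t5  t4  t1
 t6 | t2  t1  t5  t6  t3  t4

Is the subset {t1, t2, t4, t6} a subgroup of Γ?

No

t1 ⊙ t1 = t3, which is not in {t1, t2, t4, t6}.
The subset is not closed under ⊙, so it is not a subgroup.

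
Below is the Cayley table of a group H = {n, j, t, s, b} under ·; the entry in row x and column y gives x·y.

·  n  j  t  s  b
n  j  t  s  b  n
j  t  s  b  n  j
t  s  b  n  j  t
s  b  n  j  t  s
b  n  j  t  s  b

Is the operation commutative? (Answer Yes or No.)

Yes

Check whether the table is symmetric across its main diagonal.
Every entry (row x, col y) equals the entry (row y, col x), so H is abelian.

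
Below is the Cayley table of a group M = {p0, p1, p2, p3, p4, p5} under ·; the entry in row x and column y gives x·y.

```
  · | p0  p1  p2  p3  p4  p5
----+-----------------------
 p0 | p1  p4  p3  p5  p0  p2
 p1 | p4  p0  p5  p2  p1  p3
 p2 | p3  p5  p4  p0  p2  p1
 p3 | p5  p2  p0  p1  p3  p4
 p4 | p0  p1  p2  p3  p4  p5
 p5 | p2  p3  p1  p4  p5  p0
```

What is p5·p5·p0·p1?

p0

p5·p5 = p0
p0·p0 = p1
p1·p1 = p0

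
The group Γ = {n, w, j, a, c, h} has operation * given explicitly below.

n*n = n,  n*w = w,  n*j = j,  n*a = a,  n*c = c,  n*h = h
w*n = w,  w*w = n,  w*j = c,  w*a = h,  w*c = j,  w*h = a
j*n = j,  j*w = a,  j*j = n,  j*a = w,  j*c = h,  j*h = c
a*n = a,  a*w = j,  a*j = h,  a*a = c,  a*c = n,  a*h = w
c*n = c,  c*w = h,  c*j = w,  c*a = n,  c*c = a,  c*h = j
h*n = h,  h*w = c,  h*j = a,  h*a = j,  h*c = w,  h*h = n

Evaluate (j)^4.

j^1 = j
j^2 = j * j = n
j^3 = n * j = j
j^4 = j * j = n

n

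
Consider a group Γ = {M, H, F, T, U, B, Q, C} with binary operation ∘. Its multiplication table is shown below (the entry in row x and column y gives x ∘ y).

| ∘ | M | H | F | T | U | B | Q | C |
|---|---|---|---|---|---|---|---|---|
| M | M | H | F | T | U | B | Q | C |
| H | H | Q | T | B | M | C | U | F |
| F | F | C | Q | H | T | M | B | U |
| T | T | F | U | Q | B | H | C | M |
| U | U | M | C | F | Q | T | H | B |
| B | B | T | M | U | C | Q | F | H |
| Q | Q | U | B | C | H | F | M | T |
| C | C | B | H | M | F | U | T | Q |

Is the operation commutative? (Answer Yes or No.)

No

U ∘ T = F but T ∘ U = B.
Since U and T do not commute, Γ is not abelian.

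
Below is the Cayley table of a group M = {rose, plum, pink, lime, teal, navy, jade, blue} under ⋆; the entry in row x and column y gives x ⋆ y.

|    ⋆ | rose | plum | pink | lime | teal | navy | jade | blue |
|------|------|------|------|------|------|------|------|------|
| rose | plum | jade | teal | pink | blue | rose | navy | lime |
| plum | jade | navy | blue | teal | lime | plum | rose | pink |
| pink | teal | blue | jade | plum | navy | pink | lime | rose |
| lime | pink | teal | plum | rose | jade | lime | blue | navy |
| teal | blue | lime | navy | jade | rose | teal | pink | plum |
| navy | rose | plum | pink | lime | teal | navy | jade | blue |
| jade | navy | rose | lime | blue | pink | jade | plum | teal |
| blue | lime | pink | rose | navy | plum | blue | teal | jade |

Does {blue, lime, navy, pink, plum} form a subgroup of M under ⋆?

lime ⋆ lime = rose, which is not in {blue, lime, navy, pink, plum}.
The subset is not closed under ⋆, so it is not a subgroup.

No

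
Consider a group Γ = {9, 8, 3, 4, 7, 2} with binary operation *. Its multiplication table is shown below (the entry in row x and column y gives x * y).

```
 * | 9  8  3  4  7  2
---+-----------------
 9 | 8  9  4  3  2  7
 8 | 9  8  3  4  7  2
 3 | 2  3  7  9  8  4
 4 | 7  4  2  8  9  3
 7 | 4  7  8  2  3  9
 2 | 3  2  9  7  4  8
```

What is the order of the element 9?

The identity element is 8 (its row matches the header).
9^1 = 9
9^2 = 9 * 9 = 8
The first power of 9 equal to the identity is 9^2, so ord(9) = 2.

2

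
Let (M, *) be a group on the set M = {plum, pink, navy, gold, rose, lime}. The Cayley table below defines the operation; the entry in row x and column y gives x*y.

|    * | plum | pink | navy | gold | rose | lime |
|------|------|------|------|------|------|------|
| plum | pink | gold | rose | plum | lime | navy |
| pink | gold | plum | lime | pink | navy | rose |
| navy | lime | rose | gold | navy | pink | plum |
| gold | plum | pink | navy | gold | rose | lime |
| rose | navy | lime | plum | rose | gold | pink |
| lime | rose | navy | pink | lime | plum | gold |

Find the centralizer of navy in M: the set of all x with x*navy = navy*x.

{gold, navy}

Compare row navy with column navy entry by entry.
lime*navy = pink but navy*lime = plum, so lime does not.
Collecting the elements that commute with navy: C(navy) = {gold, navy}.
(Structurally, M here is isomorphic to the symmetric group S_3.)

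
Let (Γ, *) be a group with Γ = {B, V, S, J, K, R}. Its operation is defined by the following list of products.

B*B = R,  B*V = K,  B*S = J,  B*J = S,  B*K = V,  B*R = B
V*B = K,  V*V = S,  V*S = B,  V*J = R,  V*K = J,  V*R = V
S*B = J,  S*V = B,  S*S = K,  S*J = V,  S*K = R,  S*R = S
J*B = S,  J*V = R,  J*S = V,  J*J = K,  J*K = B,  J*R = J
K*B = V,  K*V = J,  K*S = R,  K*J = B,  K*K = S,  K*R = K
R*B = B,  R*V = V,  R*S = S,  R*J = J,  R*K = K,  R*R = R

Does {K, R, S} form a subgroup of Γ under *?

{K, R, S} contains the identity R.
Checking products: every product of two elements of {K, R, S} (read from the table) lies in {K, R, S}, so the set is closed.
In a finite group, a nonempty closed subset is a subgroup. So {K, R, S} ≤ Γ.

Yes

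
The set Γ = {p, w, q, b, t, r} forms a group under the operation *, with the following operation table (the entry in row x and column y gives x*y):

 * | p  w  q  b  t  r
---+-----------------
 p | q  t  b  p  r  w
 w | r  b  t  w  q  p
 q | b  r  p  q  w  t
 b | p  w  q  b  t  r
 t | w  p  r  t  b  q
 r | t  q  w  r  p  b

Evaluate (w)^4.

w^1 = w
w^2 = w*w = b
w^3 = b*w = w
w^4 = w*w = b

b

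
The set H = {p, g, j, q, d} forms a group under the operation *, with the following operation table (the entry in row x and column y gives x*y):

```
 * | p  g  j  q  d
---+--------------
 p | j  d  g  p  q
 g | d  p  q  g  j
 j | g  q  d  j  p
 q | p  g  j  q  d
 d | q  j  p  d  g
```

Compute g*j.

q

Read row g, column j: g*j = q.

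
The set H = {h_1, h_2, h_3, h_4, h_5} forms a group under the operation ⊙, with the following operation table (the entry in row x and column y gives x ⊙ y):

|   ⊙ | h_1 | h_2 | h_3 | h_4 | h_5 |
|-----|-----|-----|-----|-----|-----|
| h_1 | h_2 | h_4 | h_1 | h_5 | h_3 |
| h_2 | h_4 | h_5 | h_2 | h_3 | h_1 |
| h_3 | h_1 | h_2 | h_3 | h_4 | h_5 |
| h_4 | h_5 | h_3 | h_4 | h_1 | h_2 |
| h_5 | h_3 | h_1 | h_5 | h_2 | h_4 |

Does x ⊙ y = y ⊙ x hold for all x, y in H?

Check whether the table is symmetric across its main diagonal.
Every entry (row x, col y) equals the entry (row y, col x), so H is abelian.

Yes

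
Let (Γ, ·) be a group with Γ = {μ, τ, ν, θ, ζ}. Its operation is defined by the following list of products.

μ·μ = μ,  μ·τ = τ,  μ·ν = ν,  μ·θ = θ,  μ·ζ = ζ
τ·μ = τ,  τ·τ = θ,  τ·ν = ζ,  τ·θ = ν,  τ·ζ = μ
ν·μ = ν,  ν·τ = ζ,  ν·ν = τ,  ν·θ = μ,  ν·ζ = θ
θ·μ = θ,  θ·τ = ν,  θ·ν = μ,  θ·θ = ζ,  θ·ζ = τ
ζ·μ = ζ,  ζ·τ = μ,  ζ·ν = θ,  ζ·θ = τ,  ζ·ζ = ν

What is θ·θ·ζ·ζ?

θ

θ·θ = ζ
ζ·ζ = ν
ν·ζ = θ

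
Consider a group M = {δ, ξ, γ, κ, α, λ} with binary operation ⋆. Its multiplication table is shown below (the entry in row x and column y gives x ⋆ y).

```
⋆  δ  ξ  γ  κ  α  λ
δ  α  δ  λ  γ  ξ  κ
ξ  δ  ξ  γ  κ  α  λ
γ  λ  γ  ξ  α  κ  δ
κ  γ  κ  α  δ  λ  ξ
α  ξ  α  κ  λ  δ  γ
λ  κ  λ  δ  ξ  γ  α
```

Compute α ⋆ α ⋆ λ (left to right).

α ⋆ α = δ
δ ⋆ λ = κ
(Structurally, M here is isomorphic to the cyclic group Z_6.)

κ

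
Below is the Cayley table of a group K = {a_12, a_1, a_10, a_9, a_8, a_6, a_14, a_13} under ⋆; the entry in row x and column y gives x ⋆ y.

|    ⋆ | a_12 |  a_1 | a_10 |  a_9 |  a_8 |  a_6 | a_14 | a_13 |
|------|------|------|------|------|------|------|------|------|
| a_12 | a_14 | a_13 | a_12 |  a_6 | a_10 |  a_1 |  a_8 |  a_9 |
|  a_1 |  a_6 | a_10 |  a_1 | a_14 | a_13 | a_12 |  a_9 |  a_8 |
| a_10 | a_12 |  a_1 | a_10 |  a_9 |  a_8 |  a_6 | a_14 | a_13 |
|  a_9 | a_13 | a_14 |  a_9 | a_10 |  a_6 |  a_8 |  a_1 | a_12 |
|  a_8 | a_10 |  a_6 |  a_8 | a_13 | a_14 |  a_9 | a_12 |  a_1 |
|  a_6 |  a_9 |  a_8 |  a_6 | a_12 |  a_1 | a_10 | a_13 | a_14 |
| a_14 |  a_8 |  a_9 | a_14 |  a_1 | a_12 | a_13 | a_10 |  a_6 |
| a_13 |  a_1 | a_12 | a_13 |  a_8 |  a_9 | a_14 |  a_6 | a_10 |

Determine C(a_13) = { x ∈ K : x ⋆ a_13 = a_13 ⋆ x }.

Compare row a_13 with column a_13 entry by entry.
a_6 ⋆ a_13 = a_14 = a_13 ⋆ a_6, so a_6 commutes with a_13.
a_8 ⋆ a_13 = a_1 but a_13 ⋆ a_8 = a_9, so a_8 does not.
Collecting the elements that commute with a_13: C(a_13) = {a_10, a_13, a_14, a_6}.

{a_10, a_13, a_14, a_6}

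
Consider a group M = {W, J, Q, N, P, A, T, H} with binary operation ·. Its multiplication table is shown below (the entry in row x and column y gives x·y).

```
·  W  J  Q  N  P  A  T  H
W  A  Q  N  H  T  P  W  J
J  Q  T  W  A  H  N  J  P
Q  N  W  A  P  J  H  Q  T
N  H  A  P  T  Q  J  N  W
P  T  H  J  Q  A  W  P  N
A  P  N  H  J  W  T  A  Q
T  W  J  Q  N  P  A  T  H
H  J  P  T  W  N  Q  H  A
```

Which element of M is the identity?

The identity e satisfies e·x = x for all x, so its row in the table reproduces the column headers.
Row T reads: W, J, Q, N, P, A, T, H — exactly the header order. So T is the identity.

T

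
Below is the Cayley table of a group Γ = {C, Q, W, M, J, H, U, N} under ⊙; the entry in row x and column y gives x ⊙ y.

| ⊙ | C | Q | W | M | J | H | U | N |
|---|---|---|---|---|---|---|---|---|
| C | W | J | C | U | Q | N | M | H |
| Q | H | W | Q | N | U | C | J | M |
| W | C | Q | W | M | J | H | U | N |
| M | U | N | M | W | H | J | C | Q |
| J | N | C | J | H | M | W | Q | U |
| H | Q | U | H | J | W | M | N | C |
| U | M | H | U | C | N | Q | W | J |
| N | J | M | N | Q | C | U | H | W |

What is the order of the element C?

2

The identity element is W (its row matches the header).
C^1 = C
C^2 = C ⊙ C = W
The first power of C equal to the identity is C^2, so ord(C) = 2.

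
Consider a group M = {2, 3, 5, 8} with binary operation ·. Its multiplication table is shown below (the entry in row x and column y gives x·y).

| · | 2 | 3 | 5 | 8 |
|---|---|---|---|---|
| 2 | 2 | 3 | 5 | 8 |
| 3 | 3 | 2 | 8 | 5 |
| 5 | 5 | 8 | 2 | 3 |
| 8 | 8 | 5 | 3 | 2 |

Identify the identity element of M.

2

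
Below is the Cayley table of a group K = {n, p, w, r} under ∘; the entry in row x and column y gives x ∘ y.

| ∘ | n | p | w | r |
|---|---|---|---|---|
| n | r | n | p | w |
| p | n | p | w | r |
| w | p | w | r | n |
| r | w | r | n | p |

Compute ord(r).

The identity element is p (its row matches the header).
r^1 = r
r^2 = r ∘ r = p
The first power of r equal to the identity is r^2, so ord(r) = 2.

2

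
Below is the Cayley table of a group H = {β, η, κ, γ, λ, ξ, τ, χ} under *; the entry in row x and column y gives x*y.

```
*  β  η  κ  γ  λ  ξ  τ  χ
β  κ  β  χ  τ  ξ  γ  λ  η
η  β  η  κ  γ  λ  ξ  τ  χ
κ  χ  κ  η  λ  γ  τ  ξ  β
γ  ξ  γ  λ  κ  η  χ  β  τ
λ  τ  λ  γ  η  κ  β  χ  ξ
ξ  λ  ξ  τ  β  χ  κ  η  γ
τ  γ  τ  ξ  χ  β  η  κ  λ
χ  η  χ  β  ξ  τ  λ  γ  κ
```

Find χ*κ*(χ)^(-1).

κ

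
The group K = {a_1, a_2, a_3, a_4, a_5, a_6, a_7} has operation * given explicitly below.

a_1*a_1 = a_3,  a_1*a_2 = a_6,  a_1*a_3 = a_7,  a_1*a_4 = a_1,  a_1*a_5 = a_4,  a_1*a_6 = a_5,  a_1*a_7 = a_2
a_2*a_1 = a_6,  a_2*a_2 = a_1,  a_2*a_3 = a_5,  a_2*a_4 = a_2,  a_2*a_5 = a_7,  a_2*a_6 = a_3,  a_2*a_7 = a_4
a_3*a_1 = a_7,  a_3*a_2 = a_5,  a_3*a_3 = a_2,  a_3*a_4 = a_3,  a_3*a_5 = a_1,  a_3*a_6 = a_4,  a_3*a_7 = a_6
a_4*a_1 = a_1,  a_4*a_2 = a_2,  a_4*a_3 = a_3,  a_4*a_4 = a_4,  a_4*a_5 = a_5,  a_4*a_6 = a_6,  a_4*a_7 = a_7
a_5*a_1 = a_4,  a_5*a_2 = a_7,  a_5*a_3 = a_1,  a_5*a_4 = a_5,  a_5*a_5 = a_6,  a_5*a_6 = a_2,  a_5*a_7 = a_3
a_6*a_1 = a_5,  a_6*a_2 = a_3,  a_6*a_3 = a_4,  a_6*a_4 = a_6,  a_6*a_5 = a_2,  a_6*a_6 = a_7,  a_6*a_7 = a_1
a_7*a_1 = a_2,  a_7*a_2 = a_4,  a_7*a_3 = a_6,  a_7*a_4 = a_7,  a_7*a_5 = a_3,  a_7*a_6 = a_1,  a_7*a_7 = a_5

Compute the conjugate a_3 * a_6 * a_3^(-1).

The identity is a_4. In row a_3, the entry a_4 sits in column a_6, so a_3^(-1) = a_6.
a_3 * a_6 = a_4
a_4 * a_6 = a_6
(Structurally, K here is isomorphic to the cyclic group Z_7.)

a_6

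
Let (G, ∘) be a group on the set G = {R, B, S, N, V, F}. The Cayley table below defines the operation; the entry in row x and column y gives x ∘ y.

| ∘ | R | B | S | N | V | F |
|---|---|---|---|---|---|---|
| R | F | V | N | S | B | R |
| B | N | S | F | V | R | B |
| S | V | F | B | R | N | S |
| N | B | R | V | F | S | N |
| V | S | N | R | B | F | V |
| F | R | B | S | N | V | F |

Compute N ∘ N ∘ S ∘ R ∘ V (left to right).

F

N ∘ N = F
F ∘ S = S
S ∘ R = V
V ∘ V = F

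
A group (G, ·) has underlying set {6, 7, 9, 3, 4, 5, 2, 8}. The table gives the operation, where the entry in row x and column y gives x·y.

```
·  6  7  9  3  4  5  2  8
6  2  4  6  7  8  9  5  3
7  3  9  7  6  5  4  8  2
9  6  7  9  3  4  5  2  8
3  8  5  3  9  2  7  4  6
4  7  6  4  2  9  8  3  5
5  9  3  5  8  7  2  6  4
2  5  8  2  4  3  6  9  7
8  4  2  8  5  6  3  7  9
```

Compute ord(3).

The identity element is 9 (its row matches the header).
3^1 = 3
3^2 = 3·3 = 9
The first power of 3 equal to the identity is 3^2, so ord(3) = 2.

2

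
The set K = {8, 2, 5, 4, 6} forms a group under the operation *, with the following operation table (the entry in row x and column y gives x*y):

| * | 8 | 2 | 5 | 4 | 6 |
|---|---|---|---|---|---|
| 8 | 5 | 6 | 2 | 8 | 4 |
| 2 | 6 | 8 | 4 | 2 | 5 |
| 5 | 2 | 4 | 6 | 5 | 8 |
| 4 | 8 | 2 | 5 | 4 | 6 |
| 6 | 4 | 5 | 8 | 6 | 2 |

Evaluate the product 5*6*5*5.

5*6 = 8
8*5 = 2
2*5 = 4

4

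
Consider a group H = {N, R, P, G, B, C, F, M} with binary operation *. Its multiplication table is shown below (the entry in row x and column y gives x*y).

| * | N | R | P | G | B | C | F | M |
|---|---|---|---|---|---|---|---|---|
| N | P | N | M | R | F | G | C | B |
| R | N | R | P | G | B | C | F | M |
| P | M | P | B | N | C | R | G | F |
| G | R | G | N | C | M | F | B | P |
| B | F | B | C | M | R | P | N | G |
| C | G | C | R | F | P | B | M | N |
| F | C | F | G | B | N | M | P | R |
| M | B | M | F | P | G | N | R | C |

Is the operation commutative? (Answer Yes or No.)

Yes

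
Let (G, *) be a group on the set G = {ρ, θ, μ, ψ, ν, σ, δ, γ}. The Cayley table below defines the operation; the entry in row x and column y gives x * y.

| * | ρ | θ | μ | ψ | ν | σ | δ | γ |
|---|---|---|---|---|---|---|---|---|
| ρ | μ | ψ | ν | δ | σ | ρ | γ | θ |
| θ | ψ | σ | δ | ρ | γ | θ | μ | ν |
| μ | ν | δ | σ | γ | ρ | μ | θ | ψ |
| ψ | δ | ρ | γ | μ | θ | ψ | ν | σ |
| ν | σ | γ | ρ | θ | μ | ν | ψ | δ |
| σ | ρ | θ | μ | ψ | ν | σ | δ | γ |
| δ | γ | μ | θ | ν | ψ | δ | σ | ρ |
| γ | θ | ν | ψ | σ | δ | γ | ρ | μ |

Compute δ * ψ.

ν

Read row δ, column ψ: δ * ψ = ν.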